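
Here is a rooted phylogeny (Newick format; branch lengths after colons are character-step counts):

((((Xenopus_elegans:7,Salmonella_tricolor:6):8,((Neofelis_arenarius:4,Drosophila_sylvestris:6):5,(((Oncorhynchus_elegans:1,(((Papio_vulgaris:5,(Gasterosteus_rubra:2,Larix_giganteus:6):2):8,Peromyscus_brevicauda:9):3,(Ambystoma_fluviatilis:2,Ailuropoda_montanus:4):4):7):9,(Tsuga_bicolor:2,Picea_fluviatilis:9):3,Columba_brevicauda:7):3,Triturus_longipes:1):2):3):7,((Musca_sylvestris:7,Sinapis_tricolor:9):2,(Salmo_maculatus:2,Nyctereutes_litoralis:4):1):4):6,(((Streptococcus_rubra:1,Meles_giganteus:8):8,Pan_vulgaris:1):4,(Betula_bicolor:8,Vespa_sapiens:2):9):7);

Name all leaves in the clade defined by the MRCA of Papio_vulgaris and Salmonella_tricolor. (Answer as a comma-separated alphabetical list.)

Ailuropoda_montanus, Ambystoma_fluviatilis, Columba_brevicauda, Drosophila_sylvestris, Gasterosteus_rubra, Larix_giganteus, Neofelis_arenarius, Oncorhynchus_elegans, Papio_vulgaris, Peromyscus_brevicauda, Picea_fluviatilis, Salmonella_tricolor, Triturus_longipes, Tsuga_bicolor, Xenopus_elegans

Tracing Papio_vulgaris: it sits inside (Papio_vulgaris,(Gasterosteus_rubra,Larix_giganteus)).
Tracing Salmonella_tricolor: it sits inside (Xenopus_elegans,Salmonella_tricolor).
The smallest clade enclosing both is ((Xenopus_elegans,Salmonella_tricolor),((Neofelis_arenarius,Drosophila_sylvestris),(((Oncorhynchus_elegans,(((Papio_vulgaris,(Gasterosteus_rubra,Larix_giganteus)),Peromyscus_brevicauda),(Ambystoma_fluviatilis,Ailuropoda_montanus))),(Tsuga_bicolor,Picea_fluviatilis),Columba_brevicauda),Triturus_longipes))); the answer is its 15 terminal taxa in alphabetical order.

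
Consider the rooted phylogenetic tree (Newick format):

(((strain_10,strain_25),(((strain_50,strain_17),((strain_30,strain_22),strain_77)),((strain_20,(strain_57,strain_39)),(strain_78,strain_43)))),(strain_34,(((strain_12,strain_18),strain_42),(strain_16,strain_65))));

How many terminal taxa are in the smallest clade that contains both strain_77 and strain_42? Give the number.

The MRCA of strain_77 and strain_42 is the root, so the clade is the entire tree.
That clade contains 18 terminal taxa: strain_10, strain_12, strain_16, strain_17, strain_18, strain_20, strain_22, strain_25, strain_30, strain_34, strain_39, strain_42, strain_43, strain_50, strain_57, strain_65, strain_77, strain_78.

18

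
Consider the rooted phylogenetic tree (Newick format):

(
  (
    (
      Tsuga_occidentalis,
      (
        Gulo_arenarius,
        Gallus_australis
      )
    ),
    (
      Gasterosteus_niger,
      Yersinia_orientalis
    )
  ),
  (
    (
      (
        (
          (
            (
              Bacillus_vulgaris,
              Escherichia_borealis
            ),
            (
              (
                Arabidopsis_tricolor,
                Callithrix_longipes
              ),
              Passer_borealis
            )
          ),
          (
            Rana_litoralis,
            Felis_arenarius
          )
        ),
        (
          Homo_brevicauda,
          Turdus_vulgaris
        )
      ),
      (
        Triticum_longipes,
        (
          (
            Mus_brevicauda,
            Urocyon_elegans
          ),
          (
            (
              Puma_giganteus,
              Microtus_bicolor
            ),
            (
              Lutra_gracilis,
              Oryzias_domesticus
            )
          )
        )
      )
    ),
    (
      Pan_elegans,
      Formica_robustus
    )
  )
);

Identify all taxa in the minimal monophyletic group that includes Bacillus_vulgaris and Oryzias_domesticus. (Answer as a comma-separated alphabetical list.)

Tracing Bacillus_vulgaris: it sits inside (Bacillus_vulgaris,Escherichia_borealis).
Tracing Oryzias_domesticus: it sits inside (Lutra_gracilis,Oryzias_domesticus).
The smallest clade enclosing both is (((((Bacillus_vulgaris,Escherichia_borealis),((Arabidopsis_tricolor,Callithrix_longipes),Passer_borealis)),(Rana_litoralis,Felis_arenarius)),(Homo_brevicauda,Turdus_vulgaris)),(Triticum_longipes,((Mus_brevicauda,Urocyon_elegans),((Puma_giganteus,Microtus_bicolor),(Lutra_gracilis,Oryzias_domesticus))))); the answer is its 16 terminal taxa in alphabetical order.

Arabidopsis_tricolor, Bacillus_vulgaris, Callithrix_longipes, Escherichia_borealis, Felis_arenarius, Homo_brevicauda, Lutra_gracilis, Microtus_bicolor, Mus_brevicauda, Oryzias_domesticus, Passer_borealis, Puma_giganteus, Rana_litoralis, Triticum_longipes, Turdus_vulgaris, Urocyon_elegans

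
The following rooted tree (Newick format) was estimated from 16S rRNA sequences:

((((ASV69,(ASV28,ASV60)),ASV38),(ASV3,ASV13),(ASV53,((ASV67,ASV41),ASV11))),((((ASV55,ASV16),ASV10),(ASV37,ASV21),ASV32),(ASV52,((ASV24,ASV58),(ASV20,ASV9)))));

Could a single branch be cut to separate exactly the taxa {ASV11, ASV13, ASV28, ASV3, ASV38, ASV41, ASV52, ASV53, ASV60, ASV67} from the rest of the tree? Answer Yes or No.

The MRCA of the listed taxa is the root, so the smallest clade containing them is the whole tree.
That clade also contains ASV10, ASV16, ASV20, ASV21, ASV24, ASV32, ASV37, ASV55, ASV58, ASV69, ASV9, which are not in the proposed group, so the group is not monophyletic.

No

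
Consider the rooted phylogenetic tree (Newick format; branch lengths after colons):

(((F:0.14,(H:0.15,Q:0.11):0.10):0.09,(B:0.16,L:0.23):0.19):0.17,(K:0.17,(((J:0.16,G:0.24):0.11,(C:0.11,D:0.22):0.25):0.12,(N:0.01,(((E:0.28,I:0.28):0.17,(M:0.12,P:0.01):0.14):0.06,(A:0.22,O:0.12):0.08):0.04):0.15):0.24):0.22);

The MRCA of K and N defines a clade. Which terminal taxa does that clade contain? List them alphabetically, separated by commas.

A, C, D, E, G, I, J, K, M, N, O, P

Tracing K: it sits inside (K,(((J,G),(C,D)),(N,(((E,I),(M,P)),(A,O))))).
Tracing N: it sits inside (N,(((E,I),(M,P)),(A,O))).
The smallest clade enclosing both is (K,(((J,G),(C,D)),(N,(((E,I),(M,P)),(A,O))))); the answer is its 12 terminal taxa in alphabetical order.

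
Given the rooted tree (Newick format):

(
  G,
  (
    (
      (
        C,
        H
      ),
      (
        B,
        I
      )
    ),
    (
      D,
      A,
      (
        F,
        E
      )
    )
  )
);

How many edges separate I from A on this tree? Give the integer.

5

The MRCA of I and A is the node subtending (((C,H),(B,I)),(D,A,(F,E))).
From I up to that node: 3 branches. From A up to the same node: 2 branches. Total: 3 + 2 = 5.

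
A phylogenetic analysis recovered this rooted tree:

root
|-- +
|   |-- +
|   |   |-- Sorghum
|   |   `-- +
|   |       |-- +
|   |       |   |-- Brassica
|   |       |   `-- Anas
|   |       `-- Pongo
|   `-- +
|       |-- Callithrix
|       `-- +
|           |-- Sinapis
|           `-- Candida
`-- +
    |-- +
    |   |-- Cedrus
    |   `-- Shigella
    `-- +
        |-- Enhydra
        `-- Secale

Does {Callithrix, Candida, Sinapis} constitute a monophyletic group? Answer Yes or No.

Yes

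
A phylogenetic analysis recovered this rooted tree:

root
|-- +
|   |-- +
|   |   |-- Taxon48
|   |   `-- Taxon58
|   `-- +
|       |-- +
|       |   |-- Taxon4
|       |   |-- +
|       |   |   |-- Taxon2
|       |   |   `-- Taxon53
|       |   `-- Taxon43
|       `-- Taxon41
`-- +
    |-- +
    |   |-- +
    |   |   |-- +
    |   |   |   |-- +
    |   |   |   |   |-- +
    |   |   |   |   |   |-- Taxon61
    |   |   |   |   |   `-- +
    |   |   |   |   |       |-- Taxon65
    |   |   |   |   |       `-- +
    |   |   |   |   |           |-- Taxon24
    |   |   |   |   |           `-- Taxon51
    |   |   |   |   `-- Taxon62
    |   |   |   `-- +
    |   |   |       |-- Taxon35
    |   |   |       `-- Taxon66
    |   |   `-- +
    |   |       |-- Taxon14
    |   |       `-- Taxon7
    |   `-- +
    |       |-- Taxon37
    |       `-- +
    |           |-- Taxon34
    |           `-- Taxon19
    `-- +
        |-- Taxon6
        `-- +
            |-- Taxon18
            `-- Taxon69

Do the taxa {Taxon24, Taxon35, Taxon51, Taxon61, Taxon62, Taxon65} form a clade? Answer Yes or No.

No

The MRCA of the listed taxa subtends (((Taxon61,(Taxon65,(Taxon24,Taxon51))),Taxon62),(Taxon35,Taxon66)).
That clade also contains Taxon66, which is not in the proposed group, so the group is not monophyletic.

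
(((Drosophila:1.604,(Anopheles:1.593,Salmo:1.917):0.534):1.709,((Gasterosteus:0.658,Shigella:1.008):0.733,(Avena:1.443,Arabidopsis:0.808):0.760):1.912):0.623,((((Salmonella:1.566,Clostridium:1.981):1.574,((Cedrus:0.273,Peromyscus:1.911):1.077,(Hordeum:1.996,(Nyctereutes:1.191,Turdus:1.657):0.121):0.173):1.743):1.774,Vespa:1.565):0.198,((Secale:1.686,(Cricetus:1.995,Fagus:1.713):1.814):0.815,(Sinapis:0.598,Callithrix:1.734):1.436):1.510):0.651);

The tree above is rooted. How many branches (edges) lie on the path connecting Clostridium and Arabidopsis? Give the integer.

9

The MRCA of Clostridium and Arabidopsis is the root of the tree.
From Clostridium up to that node: 5 branches. From Arabidopsis up to the same node: 4 branches. Total: 5 + 4 = 9.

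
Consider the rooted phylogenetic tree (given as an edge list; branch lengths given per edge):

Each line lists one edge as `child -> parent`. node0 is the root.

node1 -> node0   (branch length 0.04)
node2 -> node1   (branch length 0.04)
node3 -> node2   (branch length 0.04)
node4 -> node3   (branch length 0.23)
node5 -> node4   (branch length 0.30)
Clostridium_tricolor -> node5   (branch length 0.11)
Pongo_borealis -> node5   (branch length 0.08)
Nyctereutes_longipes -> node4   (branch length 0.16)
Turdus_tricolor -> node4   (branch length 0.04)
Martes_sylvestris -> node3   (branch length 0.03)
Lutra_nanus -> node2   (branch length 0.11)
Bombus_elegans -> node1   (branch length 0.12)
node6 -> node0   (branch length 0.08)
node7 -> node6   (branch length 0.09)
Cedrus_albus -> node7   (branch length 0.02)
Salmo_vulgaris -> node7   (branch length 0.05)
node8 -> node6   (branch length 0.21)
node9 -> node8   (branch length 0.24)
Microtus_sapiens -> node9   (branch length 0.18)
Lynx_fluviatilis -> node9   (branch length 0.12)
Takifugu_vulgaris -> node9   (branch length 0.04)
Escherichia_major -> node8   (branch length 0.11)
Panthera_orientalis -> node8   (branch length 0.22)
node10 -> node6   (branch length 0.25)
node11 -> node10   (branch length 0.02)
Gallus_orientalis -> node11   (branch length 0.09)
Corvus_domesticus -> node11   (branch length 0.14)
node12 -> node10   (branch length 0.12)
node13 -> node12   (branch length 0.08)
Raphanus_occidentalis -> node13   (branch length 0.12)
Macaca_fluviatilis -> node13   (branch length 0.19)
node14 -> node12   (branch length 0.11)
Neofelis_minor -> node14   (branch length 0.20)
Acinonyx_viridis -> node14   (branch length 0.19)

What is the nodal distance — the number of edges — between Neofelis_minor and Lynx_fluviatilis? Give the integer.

7

The MRCA of Neofelis_minor and Lynx_fluviatilis is the node subtending ((Cedrus_albus,Salmo_vulgaris),((Microtus_sapiens,Lynx_fluviatilis,Takifugu_vulgaris),Escherichia_major,Panthera_orientalis),((Gallus_orientalis,Corvus_domesticus),((Raphanus_occidentalis,Macaca_fluviatilis),(Neofelis_minor,Acinonyx_viridis)))).
From Neofelis_minor up to that node: 4 branches. From Lynx_fluviatilis up to the same node: 3 branches. Total: 4 + 3 = 7.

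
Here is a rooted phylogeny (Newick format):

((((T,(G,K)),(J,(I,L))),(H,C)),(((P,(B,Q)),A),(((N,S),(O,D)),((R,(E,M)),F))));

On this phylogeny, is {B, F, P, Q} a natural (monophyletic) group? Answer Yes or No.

The MRCA of the listed taxa subtends (((P,(B,Q)),A),(((N,S),(O,D)),((R,(E,M)),F))).
That clade also contains A, D, E, M, N, O, R, S, which are not in the proposed group, so the group is not monophyletic.

No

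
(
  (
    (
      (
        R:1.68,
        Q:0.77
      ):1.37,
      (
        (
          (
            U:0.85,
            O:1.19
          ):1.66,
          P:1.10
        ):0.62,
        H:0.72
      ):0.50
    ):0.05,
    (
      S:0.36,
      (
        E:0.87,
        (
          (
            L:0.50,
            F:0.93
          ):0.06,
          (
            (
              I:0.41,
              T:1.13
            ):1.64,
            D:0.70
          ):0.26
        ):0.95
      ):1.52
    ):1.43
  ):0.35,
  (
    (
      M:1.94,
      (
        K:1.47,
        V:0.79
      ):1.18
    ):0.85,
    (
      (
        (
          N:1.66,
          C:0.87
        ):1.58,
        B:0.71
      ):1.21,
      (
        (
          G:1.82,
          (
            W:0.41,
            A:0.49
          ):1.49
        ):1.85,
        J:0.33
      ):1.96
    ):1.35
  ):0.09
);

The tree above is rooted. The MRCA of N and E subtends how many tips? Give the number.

The MRCA of N and E is the root, so the clade is the entire tree.
That clade contains 23 terminal taxa: A, B, C, D, E, F, G, H, I, J, K, L, M, N, O, P, Q, R, S, T, U, V, W.

23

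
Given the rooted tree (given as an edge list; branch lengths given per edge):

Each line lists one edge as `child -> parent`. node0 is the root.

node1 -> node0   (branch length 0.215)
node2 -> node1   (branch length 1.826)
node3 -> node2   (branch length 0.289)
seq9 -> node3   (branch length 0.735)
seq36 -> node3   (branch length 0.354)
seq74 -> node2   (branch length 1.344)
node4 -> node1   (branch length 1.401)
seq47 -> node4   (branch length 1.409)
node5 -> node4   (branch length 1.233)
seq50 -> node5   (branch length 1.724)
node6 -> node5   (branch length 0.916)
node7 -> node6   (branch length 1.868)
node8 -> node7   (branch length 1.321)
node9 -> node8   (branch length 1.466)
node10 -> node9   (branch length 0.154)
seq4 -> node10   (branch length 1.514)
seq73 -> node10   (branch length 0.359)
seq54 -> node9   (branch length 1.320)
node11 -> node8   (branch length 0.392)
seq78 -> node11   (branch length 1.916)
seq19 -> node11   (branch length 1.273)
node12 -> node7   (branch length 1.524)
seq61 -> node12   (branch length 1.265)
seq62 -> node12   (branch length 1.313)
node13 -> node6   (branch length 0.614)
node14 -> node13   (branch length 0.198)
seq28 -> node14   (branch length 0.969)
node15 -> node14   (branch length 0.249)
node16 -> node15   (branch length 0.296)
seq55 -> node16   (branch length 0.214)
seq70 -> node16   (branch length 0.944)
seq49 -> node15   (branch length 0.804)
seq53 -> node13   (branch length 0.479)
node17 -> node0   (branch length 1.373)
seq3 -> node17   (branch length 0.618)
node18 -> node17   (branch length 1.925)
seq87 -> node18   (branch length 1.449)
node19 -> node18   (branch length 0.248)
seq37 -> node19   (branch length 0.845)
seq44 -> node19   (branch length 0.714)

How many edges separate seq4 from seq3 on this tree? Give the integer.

11

The MRCA of seq4 and seq3 is the root of the tree.
From seq4 up to that node: 9 branches. From seq3 up to the same node: 2 branches. Total: 9 + 2 = 11.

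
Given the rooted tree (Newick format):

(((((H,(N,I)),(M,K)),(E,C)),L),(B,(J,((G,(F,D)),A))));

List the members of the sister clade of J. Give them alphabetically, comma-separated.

J attaches to the tree at the node subtending (J,((G,(F,D)),A)).
The other lineage descending from that same node — the sister group — is ((G,(F,D)),A); its 4 tips in alphabetical order are the answer.

A, D, F, G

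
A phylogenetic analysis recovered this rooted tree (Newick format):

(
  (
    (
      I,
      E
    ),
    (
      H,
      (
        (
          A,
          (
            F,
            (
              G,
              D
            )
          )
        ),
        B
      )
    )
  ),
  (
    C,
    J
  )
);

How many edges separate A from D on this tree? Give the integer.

The MRCA of A and D is the node subtending (A,(F,(G,D))).
From A up to that node: 1 branch. From D up to the same node: 3 branches. Total: 1 + 3 = 4.

4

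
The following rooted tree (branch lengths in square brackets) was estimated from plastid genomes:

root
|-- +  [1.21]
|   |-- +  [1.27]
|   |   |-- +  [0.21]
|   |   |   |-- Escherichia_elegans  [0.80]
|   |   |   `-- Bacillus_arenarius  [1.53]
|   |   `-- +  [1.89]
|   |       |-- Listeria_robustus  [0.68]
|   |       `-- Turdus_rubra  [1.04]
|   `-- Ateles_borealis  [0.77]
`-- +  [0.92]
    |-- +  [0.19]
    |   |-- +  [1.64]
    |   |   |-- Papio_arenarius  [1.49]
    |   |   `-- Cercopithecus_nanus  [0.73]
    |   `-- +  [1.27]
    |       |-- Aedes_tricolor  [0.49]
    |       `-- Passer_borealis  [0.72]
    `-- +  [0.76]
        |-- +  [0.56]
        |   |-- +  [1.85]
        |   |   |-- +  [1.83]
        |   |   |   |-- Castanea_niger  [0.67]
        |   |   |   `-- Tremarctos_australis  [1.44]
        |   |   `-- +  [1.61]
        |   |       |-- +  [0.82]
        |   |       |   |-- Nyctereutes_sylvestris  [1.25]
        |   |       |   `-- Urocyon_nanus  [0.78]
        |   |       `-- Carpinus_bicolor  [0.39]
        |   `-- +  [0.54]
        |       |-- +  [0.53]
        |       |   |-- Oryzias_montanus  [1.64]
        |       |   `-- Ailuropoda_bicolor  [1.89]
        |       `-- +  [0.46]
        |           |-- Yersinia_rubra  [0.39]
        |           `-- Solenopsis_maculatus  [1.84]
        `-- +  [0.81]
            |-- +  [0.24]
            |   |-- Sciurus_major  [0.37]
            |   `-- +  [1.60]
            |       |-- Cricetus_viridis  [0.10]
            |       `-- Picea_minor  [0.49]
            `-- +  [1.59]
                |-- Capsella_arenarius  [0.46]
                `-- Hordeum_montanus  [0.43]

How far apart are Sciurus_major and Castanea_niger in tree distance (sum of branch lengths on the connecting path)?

6.33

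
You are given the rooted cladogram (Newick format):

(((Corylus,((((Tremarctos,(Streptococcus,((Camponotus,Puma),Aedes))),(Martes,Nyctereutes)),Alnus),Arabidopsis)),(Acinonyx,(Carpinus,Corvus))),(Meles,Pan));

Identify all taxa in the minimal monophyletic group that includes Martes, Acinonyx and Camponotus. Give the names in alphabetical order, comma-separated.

Acinonyx, Aedes, Alnus, Arabidopsis, Camponotus, Carpinus, Corvus, Corylus, Martes, Nyctereutes, Puma, Streptococcus, Tremarctos

Tracing Martes: it sits inside (Martes,Nyctereutes).
Tracing Acinonyx: it sits inside (Acinonyx,(Carpinus,Corvus)).
Tracing Camponotus: it sits inside (Camponotus,Puma).
The smallest clade enclosing all 3 is ((Corylus,((((Tremarctos,(Streptococcus,((Camponotus,Puma),Aedes))),(Martes,Nyctereutes)),Alnus),Arabidopsis)),(Acinonyx,(Carpinus,Corvus))); the answer is its 13 terminal taxa in alphabetical order.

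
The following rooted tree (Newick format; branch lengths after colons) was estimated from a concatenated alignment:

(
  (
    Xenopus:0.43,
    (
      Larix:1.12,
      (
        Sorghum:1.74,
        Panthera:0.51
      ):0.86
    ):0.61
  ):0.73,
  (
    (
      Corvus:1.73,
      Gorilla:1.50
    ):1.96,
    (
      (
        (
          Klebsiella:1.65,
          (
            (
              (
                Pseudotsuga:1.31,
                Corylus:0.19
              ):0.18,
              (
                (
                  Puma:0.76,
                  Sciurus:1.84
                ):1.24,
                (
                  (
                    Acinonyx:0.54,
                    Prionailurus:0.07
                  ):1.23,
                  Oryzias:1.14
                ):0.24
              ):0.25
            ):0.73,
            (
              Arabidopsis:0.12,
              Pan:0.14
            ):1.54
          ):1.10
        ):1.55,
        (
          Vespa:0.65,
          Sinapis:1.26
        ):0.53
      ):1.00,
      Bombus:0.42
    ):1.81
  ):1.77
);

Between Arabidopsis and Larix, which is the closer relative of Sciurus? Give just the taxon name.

Arabidopsis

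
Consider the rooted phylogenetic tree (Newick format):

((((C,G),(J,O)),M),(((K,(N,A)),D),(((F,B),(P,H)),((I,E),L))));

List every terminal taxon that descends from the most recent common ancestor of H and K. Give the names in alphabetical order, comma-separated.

A, B, D, E, F, H, I, K, L, N, P

Tracing H: it sits inside (P,H).
Tracing K: it sits inside (K,(N,A)).
The smallest clade enclosing both is (((K,(N,A)),D),(((F,B),(P,H)),((I,E),L))); the answer is its 11 terminal taxa in alphabetical order.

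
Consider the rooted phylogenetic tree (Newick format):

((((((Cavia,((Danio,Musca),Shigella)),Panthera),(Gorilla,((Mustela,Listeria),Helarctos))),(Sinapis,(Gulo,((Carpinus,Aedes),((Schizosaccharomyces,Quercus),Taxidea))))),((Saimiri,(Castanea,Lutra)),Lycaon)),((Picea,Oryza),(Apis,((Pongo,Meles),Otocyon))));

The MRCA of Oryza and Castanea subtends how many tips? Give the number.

26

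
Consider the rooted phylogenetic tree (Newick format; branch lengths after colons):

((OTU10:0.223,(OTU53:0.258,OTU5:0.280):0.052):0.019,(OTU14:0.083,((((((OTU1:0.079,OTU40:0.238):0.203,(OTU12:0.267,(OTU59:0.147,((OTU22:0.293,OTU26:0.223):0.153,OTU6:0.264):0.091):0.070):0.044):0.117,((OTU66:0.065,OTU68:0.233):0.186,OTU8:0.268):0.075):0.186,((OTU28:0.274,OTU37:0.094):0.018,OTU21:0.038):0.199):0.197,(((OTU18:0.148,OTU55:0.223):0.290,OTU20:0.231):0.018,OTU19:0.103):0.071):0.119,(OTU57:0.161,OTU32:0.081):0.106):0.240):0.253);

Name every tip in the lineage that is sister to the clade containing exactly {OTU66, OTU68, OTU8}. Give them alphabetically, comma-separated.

OTU1, OTU12, OTU22, OTU26, OTU40, OTU59, OTU6

The clade containing exactly {OTU66, OTU68, OTU8} attaches to the tree at the node subtending (((OTU1,OTU40),(OTU12,(OTU59,((OTU22,OTU26),OTU6)))),((OTU66,OTU68),OTU8)).
The other lineage descending from that same node — the sister group — is ((OTU1,OTU40),(OTU12,(OTU59,((OTU22,OTU26),OTU6)))); its 7 tips in alphabetical order are the answer.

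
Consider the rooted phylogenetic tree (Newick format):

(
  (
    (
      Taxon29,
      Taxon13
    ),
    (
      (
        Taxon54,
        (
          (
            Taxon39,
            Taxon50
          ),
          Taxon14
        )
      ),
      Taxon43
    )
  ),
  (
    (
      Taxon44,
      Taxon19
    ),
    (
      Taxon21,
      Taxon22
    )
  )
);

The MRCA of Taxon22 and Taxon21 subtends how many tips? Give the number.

2

The MRCA of Taxon22 and Taxon21 is the node subtending (Taxon21,Taxon22).
That clade contains 2 terminal taxa: Taxon21, Taxon22.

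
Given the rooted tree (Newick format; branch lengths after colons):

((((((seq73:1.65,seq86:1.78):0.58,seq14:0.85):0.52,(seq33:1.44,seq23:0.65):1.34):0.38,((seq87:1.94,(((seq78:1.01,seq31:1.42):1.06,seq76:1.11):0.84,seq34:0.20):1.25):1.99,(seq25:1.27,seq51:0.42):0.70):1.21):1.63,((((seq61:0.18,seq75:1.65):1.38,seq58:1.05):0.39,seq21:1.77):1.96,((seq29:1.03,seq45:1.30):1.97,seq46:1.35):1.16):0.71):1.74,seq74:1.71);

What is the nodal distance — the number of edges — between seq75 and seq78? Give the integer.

The MRCA of seq75 and seq78 is the node subtending (((((seq73,seq86),seq14),(seq33,seq23)),((seq87,(((seq78,seq31),seq76),seq34)),(seq25,seq51))),((((seq61,seq75),seq58),seq21),((seq29,seq45),seq46))).
From seq75 up to that node: 5 branches. From seq78 up to the same node: 7 branches. Total: 5 + 7 = 12.

12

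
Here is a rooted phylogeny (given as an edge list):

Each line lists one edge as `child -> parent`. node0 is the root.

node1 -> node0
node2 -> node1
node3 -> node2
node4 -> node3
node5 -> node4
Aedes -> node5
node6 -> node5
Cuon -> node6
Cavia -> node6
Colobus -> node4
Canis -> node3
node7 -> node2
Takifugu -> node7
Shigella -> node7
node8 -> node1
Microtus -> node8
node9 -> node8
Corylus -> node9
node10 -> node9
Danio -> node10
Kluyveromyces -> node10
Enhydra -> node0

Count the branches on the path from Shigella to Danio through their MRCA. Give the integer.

The MRCA of Shigella and Danio is the node subtending (((((Aedes,(Cuon,Cavia)),Colobus),Canis),(Takifugu,Shigella)),(Microtus,(Corylus,(Danio,Kluyveromyces)))).
From Shigella up to that node: 3 branches. From Danio up to the same node: 4 branches. Total: 3 + 4 = 7.

7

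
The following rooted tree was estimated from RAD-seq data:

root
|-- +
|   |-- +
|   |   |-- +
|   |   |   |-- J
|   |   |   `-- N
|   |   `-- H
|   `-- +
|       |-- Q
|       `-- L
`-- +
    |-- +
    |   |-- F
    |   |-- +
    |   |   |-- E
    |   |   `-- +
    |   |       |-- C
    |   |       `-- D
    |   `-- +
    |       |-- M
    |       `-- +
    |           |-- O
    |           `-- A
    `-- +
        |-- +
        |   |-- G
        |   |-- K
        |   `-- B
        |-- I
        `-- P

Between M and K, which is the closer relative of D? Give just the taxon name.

M

The MRCA of D and M subtends (F,(E,(C,D)),(M,(O,A))) (7 taxa).
The MRCA of D and K subtends ((F,(E,(C,D)),(M,(O,A))),((G,K,B),I,P)) (12 taxa).
The first is nested inside the second, so D shares a more recent common ancestor with M.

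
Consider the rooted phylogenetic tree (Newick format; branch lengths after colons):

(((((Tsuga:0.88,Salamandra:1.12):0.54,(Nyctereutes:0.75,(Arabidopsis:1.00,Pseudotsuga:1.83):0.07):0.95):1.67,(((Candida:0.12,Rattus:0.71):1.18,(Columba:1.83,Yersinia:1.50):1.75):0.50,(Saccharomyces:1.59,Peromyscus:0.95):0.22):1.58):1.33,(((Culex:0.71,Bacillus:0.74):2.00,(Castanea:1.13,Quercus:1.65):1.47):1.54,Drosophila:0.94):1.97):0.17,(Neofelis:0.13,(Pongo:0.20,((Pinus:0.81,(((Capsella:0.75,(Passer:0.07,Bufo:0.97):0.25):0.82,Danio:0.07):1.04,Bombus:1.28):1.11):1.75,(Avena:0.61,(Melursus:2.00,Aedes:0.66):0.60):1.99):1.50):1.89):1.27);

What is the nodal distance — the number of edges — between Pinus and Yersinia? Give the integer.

The MRCA of Pinus and Yersinia is the root of the tree.
From Pinus up to that node: 5 branches. From Yersinia up to the same node: 6 branches. Total: 5 + 6 = 11.

11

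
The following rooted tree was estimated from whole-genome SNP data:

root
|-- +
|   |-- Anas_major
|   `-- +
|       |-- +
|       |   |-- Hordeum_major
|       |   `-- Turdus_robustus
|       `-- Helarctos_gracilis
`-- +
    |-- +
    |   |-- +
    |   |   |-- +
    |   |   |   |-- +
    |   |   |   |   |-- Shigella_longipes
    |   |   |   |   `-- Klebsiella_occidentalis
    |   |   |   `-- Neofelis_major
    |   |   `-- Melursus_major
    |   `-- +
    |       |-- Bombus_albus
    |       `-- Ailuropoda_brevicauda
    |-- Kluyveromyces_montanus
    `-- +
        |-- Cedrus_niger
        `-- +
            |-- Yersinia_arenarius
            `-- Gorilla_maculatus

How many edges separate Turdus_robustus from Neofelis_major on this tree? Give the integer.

9

The MRCA of Turdus_robustus and Neofelis_major is the root of the tree.
From Turdus_robustus up to that node: 4 branches. From Neofelis_major up to the same node: 5 branches. Total: 4 + 5 = 9.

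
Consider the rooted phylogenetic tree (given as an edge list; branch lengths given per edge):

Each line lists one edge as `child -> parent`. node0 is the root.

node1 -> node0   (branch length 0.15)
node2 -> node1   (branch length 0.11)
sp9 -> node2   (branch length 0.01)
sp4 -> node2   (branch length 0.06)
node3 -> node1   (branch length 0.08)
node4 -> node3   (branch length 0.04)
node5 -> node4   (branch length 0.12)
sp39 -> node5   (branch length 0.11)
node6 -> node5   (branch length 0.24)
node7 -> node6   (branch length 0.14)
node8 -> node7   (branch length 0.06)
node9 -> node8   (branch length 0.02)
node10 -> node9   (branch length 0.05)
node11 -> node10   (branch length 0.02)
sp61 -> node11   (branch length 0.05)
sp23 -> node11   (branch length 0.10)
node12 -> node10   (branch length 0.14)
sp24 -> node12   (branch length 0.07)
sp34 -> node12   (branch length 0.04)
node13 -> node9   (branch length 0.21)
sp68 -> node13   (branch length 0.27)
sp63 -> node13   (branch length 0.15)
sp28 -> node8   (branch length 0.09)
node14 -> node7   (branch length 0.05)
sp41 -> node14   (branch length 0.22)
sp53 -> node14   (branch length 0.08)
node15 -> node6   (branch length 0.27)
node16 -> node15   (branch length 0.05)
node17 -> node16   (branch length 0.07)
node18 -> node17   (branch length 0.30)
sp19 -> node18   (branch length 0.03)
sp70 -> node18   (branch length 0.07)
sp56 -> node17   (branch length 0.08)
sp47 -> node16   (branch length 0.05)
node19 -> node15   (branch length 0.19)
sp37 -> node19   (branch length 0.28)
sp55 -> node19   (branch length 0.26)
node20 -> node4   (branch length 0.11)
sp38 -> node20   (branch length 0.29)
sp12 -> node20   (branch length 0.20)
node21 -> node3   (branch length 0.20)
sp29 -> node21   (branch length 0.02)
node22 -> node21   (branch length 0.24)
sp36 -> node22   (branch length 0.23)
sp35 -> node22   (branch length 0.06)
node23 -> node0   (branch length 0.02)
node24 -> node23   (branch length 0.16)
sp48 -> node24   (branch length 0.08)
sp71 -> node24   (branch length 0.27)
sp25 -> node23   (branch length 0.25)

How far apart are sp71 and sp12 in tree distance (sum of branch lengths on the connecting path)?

1.03

The path runs sp71 → … → MRCA → … → sp12; the MRCA is the root of the tree.
Branch lengths along that path: 0.27 + 0.16 + 0.02 + 0.15 + 0.08 + 0.04 + 0.11 + 0.20 = 1.03.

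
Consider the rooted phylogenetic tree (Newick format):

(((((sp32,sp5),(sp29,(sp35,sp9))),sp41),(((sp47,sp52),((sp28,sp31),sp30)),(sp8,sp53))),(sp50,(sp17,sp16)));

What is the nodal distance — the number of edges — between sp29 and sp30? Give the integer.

8

The MRCA of sp29 and sp30 is the node subtending ((((sp32,sp5),(sp29,(sp35,sp9))),sp41),(((sp47,sp52),((sp28,sp31),sp30)),(sp8,sp53))).
From sp29 up to that node: 4 branches. From sp30 up to the same node: 4 branches. Total: 4 + 4 = 8.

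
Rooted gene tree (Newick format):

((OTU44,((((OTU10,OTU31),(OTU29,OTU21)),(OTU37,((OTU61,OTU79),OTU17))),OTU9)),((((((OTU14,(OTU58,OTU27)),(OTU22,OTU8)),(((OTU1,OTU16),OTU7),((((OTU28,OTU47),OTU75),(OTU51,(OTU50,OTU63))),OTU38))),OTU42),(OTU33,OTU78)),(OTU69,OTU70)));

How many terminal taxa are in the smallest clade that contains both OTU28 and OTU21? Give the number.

30

The MRCA of OTU28 and OTU21 is the root, so the clade is the entire tree.
That clade contains 30 terminal taxa: OTU1, OTU10, OTU14, OTU16, OTU17, OTU21, OTU22, OTU27, OTU28, OTU29, OTU31, OTU33, OTU37, OTU38, OTU42, OTU44, OTU47, OTU50, OTU51, OTU58, OTU61, OTU63, OTU69, OTU7, OTU70, OTU75, OTU78, OTU79, OTU8, OTU9.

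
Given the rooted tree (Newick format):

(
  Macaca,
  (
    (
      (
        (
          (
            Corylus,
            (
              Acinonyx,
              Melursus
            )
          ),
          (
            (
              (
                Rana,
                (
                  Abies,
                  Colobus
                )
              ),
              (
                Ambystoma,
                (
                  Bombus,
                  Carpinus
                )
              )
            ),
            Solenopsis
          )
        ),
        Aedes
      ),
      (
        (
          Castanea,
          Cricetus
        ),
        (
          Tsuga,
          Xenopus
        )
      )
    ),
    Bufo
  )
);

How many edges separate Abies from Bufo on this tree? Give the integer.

9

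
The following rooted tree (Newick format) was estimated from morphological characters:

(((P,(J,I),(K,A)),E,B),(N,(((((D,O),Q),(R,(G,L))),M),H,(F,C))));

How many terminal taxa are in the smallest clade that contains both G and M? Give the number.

The MRCA of G and M is the node subtending ((((D,O),Q),(R,(G,L))),M).
That clade contains 7 terminal taxa: D, G, L, M, O, Q, R.

7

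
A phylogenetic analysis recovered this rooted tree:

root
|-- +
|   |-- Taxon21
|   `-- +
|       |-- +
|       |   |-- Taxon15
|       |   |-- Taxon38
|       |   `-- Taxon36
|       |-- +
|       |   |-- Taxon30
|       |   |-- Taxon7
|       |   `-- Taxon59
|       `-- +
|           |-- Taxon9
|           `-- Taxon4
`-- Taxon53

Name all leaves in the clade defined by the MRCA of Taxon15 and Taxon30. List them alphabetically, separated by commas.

Taxon15, Taxon30, Taxon36, Taxon38, Taxon4, Taxon59, Taxon7, Taxon9

Tracing Taxon15: it sits inside (Taxon15,Taxon38,Taxon36).
Tracing Taxon30: it sits inside (Taxon30,Taxon7,Taxon59).
The smallest clade enclosing both is ((Taxon15,Taxon38,Taxon36),(Taxon30,Taxon7,Taxon59),(Taxon9,Taxon4)); the answer is its 8 terminal taxa in alphabetical order.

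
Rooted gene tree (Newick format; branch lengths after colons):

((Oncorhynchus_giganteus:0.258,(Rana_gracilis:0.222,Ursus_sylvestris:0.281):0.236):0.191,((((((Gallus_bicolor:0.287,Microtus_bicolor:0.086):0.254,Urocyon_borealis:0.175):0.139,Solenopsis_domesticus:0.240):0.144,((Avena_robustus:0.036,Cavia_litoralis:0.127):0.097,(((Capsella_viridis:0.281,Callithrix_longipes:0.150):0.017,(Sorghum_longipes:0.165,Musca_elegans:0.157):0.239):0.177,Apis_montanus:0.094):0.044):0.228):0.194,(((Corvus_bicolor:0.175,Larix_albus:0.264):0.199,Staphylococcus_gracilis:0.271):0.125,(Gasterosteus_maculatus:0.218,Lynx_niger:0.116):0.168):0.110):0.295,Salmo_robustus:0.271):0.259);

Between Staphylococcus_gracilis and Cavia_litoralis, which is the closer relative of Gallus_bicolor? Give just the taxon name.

Cavia_litoralis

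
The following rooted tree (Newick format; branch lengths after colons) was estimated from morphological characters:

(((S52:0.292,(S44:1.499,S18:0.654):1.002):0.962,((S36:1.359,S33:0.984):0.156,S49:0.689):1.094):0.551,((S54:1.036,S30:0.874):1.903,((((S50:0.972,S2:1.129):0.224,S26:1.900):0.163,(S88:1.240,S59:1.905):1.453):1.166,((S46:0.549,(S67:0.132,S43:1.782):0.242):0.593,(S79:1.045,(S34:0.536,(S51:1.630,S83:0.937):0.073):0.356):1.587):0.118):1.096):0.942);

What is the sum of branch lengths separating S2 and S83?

5.753

The path runs S2 → … → MRCA → … → S83; the MRCA is the node subtending ((((S50,S2),S26),(S88,S59)),((S46,(S67,S43)),(S79,(S34,(S51,S83))))).
Branch lengths along that path: 1.129 + 0.224 + 0.163 + 1.166 + 0.118 + 1.587 + 0.356 + 0.073 + 0.937 = 5.753.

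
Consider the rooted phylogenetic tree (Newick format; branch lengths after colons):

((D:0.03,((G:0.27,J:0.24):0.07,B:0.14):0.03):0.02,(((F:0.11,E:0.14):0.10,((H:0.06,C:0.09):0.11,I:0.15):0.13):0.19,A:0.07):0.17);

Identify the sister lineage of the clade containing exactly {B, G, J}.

D

The clade containing exactly {B, G, J} attaches to the tree at the node subtending (D,((G,J),B)).
The other lineage descending from that same node — the sister group — is the single tip D.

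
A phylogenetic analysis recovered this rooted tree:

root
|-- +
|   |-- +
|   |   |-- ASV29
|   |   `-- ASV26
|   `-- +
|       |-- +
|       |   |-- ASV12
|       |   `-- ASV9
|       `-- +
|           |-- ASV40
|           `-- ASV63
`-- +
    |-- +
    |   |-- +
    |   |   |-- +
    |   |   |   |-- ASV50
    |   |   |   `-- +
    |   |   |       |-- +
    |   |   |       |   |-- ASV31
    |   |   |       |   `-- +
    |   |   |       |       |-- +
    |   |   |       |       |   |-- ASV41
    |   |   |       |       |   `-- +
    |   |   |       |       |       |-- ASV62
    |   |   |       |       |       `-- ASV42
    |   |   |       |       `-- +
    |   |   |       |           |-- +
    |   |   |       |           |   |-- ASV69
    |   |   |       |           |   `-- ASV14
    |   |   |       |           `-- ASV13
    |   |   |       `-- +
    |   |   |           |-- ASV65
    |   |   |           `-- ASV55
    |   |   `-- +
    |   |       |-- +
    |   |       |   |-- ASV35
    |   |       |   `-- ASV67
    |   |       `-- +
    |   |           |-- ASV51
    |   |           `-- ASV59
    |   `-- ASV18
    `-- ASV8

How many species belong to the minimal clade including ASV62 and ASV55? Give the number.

The MRCA of ASV62 and ASV55 is the node subtending ((ASV31,((ASV41,(ASV62,ASV42)),((ASV69,ASV14),ASV13))),(ASV65,ASV55)).
That clade contains 9 terminal taxa: ASV13, ASV14, ASV31, ASV41, ASV42, ASV55, ASV62, ASV65, ASV69.

9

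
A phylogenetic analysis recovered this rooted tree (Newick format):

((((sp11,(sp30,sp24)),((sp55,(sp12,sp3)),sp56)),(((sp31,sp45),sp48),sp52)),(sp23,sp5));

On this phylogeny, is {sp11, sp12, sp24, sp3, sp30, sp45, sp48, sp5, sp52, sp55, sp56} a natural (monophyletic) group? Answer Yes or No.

The MRCA of the listed taxa is the root, so the smallest clade containing them is the whole tree.
That clade also contains sp23, sp31, which are not in the proposed group, so the group is not monophyletic.

No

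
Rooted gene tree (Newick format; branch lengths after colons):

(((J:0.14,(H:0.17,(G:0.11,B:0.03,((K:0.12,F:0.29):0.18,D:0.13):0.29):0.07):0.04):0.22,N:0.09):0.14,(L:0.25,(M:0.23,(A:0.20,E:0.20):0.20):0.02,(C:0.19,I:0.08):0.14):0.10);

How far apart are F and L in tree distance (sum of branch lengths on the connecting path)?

1.58

The path runs F → … → MRCA → … → L; the MRCA is the root of the tree.
Branch lengths along that path: 0.29 + 0.18 + 0.29 + 0.07 + 0.04 + 0.22 + 0.14 + 0.10 + 0.25 = 1.58.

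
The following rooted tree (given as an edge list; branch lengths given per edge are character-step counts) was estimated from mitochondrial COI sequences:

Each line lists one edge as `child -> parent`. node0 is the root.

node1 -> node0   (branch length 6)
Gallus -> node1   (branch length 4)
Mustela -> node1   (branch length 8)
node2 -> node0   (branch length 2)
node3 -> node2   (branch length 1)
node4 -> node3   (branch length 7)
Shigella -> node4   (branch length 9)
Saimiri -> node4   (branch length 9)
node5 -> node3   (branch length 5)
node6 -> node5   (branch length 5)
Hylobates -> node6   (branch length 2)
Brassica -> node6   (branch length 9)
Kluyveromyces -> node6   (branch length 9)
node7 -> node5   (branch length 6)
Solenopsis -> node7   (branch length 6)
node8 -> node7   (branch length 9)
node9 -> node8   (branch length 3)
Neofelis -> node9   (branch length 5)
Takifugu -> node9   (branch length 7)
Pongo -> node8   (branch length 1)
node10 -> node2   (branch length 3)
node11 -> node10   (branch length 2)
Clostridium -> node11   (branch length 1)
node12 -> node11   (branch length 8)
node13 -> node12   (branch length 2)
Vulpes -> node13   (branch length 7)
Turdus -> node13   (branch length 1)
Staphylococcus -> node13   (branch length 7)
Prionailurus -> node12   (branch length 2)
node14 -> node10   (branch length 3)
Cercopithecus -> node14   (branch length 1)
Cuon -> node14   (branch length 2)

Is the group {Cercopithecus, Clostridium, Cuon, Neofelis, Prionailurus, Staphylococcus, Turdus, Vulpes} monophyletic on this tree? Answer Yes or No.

No

The MRCA of the listed taxa subtends (((Shigella,Saimiri),((Hylobates,Brassica,Kluyveromyces),(Solenopsis,((Neofelis,Takifugu),Pongo)))),((Clostridium,((Vulpes,Turdus,Staphylococcus),Prionailurus)),(Cercopithecus,Cuon))).
That clade also contains Brassica, Hylobates, Kluyveromyces, Pongo, Saimiri, Shigella, Solenopsis, Takifugu, which are not in the proposed group, so the group is not monophyletic.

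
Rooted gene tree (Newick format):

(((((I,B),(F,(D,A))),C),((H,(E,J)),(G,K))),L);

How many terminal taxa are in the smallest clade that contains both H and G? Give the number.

The MRCA of H and G is the node subtending ((H,(E,J)),(G,K)).
That clade contains 5 terminal taxa: E, G, H, J, K.

5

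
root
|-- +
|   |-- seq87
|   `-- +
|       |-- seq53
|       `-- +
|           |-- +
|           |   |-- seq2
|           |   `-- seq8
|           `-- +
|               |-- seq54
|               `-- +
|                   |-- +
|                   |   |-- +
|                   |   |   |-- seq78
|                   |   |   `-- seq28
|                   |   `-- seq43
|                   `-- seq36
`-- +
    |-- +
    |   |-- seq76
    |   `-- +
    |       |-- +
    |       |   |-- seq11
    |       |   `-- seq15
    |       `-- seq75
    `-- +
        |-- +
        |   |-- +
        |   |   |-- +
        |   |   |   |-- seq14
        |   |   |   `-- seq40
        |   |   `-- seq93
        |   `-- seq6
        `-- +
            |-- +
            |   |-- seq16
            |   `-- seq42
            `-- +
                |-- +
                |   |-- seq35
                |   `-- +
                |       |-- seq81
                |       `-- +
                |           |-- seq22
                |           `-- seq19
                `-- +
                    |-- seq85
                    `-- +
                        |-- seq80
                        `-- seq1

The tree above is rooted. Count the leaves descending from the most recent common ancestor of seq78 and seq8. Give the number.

The MRCA of seq78 and seq8 is the node subtending ((seq2,seq8),(seq54,(((seq78,seq28),seq43),seq36))).
That clade contains 7 terminal taxa: seq2, seq28, seq36, seq43, seq54, seq78, seq8.

7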